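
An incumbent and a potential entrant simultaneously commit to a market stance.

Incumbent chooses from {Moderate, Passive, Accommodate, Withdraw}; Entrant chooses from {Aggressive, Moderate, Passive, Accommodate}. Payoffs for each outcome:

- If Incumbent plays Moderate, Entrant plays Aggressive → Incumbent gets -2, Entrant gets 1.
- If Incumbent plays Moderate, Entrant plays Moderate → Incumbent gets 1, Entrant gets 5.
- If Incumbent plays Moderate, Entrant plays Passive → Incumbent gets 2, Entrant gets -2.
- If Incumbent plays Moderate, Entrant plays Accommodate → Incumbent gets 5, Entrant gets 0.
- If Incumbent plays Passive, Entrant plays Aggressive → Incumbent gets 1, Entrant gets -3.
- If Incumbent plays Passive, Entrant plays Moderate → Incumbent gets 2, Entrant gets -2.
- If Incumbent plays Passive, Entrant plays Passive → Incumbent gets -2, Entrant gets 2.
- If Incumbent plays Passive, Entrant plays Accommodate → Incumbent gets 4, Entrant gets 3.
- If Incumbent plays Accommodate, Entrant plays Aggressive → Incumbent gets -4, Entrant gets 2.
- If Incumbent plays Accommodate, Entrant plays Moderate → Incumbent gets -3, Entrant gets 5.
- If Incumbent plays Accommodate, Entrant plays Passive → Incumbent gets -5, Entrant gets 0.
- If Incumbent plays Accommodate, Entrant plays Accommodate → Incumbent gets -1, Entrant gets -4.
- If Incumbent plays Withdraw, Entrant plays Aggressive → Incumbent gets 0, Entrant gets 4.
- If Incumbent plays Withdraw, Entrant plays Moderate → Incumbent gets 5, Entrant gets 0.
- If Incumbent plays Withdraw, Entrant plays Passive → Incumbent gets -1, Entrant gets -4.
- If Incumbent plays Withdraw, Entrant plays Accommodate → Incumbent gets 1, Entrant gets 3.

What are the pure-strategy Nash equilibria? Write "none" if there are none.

none

(Moderate, Aggressive): Incumbent can switch to Passive (-2 → 1). Not NE.
(Moderate, Moderate): Incumbent can switch to Passive (1 → 2). Not NE.
(Moderate, Passive): Entrant can switch to Aggressive (-2 → 1). Not NE.
(Moderate, Accommodate): Entrant can switch to Aggressive (0 → 1). Not NE.
(Passive, Aggressive): Entrant can switch to Moderate (-3 → -2). Not NE.
(Passive, Moderate): Incumbent can switch to Withdraw (2 → 5). Not NE.
(The remaining 10 profiles each have a profitable deviation by the same check.)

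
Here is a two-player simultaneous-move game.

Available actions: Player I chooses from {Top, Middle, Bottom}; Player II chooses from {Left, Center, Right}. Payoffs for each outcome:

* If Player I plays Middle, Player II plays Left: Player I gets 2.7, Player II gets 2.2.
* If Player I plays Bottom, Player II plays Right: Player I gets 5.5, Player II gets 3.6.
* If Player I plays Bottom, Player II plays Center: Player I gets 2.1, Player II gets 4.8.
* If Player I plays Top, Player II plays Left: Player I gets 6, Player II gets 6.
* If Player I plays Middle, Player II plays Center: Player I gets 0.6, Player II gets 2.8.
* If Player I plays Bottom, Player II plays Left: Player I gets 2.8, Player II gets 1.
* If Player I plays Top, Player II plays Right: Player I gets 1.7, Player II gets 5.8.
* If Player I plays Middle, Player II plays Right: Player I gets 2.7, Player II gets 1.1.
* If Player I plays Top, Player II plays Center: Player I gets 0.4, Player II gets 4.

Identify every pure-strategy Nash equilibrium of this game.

Mark each player's best response to every combination of opponents' strategies; a profile where every player is best-responding is a pure Nash equilibrium.
Player I against Left: payoffs 6, 2.7, 2.8 → best response Top.
Player I against Center: payoffs 0.4, 0.6, 2.1 → best response Bottom.
Player I against Right: payoffs 1.7, 2.7, 5.5 → best response Bottom.
Player II against Top: payoffs 6, 4, 5.8 → best response Left.
Player II against Middle: payoffs 2.2, 2.8, 1.1 → best response Center.
Player II against Bottom: payoffs 1, 4.8, 3.6 → best response Center.
Mutual best responses: (Top, Left); (Bottom, Center).

(Top, Left), (Bottom, Center)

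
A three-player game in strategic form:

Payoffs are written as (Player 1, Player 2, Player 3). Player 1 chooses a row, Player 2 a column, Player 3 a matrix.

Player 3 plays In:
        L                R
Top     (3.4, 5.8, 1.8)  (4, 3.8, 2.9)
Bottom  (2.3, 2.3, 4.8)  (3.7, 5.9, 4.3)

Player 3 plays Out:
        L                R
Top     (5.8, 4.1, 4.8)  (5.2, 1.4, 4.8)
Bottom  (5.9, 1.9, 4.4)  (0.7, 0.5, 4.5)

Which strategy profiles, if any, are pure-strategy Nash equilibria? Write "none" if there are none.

For each player, find the best response to each opponent profile; mutual best responses are the pure NE.
Player 1 against (L, In): payoffs 3.4, 2.3 → best response Top.
Player 1 against (L, Out): payoffs 5.8, 5.9 → best response Bottom.
Player 1 against (R, In): payoffs 4, 3.7 → best response Top.
Player 1 against (R, Out): payoffs 5.2, 0.7 → best response Top.
Player 2 against (Top, In): payoffs 5.8, 3.8 → best response L.
Player 2 against (Top, Out): payoffs 4.1, 1.4 → best response L.
Player 2 against (Bottom, In): payoffs 2.3, 5.9 → best response R.
Player 2 against (Bottom, Out): payoffs 1.9, 0.5 → best response L.
Player 3 against (Top, L): payoffs 1.8, 4.8 → best response Out.
Player 3 against (Top, R): payoffs 2.9, 4.8 → best response Out.
Player 3 against (Bottom, L): payoffs 4.8, 4.4 → best response In.
Player 3 against (Bottom, R): payoffs 4.3, 4.5 → best response Out.
No profile is a mutual best response for all players.

none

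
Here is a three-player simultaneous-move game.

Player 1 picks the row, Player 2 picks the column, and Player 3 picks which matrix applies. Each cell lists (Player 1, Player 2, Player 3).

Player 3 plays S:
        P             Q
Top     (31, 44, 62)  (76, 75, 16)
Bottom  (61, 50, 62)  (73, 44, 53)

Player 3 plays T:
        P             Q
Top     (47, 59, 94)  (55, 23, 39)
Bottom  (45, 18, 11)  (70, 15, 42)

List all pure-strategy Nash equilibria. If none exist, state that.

Player 1 against (P, S): payoffs 31, 61 → best response Bottom.
Player 1 against (P, T): payoffs 47, 45 → best response Top.
Player 1 against (Q, S): payoffs 76, 73 → best response Top.
Player 1 against (Q, T): payoffs 55, 70 → best response Bottom.
Player 2 against (Top, S): payoffs 44, 75 → best response Q.
Player 2 against (Top, T): payoffs 59, 23 → best response P.
Player 2 against (Bottom, S): payoffs 50, 44 → best response P.
Player 2 against (Bottom, T): payoffs 18, 15 → best response P.
Player 3 against (Top, P): payoffs 62, 94 → best response T.
Player 3 against (Top, Q): payoffs 16, 39 → best response T.
Player 3 against (Bottom, P): payoffs 62, 11 → best response S.
Player 3 against (Bottom, Q): payoffs 53, 42 → best response S.
Mutual best responses: (Top, P, T); (Bottom, P, S).

(Top, P, T), (Bottom, P, S)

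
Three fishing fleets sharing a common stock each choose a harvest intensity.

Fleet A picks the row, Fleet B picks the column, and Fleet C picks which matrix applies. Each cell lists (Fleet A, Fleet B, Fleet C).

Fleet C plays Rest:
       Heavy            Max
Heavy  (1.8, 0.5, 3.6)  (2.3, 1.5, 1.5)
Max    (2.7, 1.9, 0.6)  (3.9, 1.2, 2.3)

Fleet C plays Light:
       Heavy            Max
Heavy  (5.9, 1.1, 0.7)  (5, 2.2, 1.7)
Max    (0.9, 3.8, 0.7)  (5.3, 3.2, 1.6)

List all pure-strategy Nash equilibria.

none

Fleet A against (Heavy, Rest): payoffs 1.8, 2.7 → best response Max.
Fleet A against (Heavy, Light): payoffs 5.9, 0.9 → best response Heavy.
Fleet A against (Max, Rest): payoffs 2.3, 3.9 → best response Max.
Fleet A against (Max, Light): payoffs 5, 5.3 → best response Max.
Fleet B against (Heavy, Rest): payoffs 0.5, 1.5 → best response Max.
Fleet B against (Heavy, Light): payoffs 1.1, 2.2 → best response Max.
Fleet B against (Max, Rest): payoffs 1.9, 1.2 → best response Heavy.
Fleet B against (Max, Light): payoffs 3.8, 3.2 → best response Heavy.
Fleet C against (Heavy, Heavy): payoffs 3.6, 0.7 → best response Rest.
Fleet C against (Heavy, Max): payoffs 1.5, 1.7 → best response Light.
Fleet C against (Max, Heavy): payoffs 0.6, 0.7 → best response Light.
Fleet C against (Max, Max): payoffs 2.3, 1.6 → best response Rest.
No profile is a mutual best response for all players.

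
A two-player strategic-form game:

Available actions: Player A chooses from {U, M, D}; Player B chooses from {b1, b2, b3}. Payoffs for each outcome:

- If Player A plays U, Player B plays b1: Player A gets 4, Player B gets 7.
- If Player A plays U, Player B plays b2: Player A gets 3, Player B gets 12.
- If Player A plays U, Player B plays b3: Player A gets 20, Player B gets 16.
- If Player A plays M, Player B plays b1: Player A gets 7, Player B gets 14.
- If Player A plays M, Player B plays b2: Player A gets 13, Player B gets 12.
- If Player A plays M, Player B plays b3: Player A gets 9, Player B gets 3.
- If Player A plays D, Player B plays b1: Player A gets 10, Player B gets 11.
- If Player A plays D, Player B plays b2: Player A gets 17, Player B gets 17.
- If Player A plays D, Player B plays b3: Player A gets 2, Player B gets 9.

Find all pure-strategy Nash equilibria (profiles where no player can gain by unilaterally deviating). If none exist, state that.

Player A against b1: payoffs 4, 7, 10 → best response D.
Player A against b2: payoffs 3, 13, 17 → best response D.
Player A against b3: payoffs 20, 9, 2 → best response U.
Player B against U: payoffs 7, 12, 16 → best response b3.
Player B against M: payoffs 14, 12, 3 → best response b1.
Player B against D: payoffs 11, 17, 9 → best response b2.
Mutual best responses: (U, b3); (D, b2).

Pure-strategy Nash equilibria: (U, b3), (D, b2)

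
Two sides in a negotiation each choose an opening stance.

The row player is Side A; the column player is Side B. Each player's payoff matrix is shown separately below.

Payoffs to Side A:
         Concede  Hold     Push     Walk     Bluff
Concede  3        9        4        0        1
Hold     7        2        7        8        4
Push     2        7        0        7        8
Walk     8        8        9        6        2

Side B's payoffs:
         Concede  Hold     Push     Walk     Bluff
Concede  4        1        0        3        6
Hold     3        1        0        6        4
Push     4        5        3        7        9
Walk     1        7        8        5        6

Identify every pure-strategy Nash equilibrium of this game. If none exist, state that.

Pure-strategy Nash equilibria: (Hold, Walk); (Push, Bluff); (Walk, Push)

Side A against Concede: payoffs 3, 7, 2, 8 → best response Walk.
Side A against Hold: payoffs 9, 2, 7, 8 → best response Concede.
Side A against Push: payoffs 4, 7, 0, 9 → best response Walk.
Side A against Walk: payoffs 0, 8, 7, 6 → best response Hold.
Side A against Bluff: payoffs 1, 4, 8, 2 → best response Push.
Side B against Concede: payoffs 4, 1, 0, 3, 6 → best response Bluff.
Side B against Hold: payoffs 3, 1, 0, 6, 4 → best response Walk.
Side B against Push: payoffs 4, 5, 3, 7, 9 → best response Bluff.
Side B against Walk: payoffs 1, 7, 8, 5, 6 → best response Push.
Mutual best responses: (Hold, Walk); (Push, Bluff); (Walk, Push).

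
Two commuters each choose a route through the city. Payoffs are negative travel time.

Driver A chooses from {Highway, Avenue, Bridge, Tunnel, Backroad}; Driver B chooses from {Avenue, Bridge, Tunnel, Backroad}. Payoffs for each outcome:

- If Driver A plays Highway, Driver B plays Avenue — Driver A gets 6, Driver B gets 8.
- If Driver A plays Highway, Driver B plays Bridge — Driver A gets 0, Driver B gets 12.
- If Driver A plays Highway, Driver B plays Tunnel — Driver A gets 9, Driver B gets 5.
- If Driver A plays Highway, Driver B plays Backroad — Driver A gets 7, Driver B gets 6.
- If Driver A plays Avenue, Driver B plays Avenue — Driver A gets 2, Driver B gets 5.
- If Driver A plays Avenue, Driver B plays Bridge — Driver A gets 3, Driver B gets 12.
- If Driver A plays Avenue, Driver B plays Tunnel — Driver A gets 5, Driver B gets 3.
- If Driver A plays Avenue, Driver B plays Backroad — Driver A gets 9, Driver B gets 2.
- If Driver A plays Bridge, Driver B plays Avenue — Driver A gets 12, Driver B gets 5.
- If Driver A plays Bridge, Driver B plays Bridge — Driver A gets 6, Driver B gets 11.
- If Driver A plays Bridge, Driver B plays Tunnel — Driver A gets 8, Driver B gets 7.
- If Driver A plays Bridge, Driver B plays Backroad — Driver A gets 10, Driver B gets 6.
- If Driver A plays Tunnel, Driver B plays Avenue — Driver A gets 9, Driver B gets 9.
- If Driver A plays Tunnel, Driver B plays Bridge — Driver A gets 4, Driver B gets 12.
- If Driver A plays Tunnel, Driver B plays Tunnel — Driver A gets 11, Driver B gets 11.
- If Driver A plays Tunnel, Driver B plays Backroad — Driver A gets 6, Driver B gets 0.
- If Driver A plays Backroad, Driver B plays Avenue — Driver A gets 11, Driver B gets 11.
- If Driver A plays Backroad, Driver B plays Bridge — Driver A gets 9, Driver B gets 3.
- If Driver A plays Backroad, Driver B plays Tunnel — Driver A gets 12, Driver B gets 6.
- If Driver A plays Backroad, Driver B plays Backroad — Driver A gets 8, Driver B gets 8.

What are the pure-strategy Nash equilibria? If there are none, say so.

none

Mark each player's best response to every combination of opponents' strategies; a profile where every player is best-responding is a pure Nash equilibrium.
Driver A against Avenue: payoffs 6, 2, 12, 9, 11 → best response Bridge.
Driver A against Bridge: payoffs 0, 3, 6, 4, 9 → best response Backroad.
Driver A against Tunnel: payoffs 9, 5, 8, 11, 12 → best response Backroad.
Driver A against Backroad: payoffs 7, 9, 10, 6, 8 → best response Bridge.
Driver B against Highway: payoffs 8, 12, 5, 6 → best response Bridge.
Driver B against Avenue: payoffs 5, 12, 3, 2 → best response Bridge.
Driver B against Bridge: payoffs 5, 11, 7, 6 → best response Bridge.
Driver B against Tunnel: payoffs 9, 12, 11, 0 → best response Bridge.
Driver B against Backroad: payoffs 11, 3, 6, 8 → best response Avenue.
No profile is a mutual best response for all players.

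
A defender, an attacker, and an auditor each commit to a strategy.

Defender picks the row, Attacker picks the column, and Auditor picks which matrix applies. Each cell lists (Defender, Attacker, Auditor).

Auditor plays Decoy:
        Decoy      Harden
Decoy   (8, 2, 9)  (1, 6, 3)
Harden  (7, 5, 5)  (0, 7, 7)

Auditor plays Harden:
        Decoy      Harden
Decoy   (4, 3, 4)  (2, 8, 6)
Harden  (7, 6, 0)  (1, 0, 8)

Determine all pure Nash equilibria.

(Decoy, Harden, Harden)

(Decoy, Decoy, Decoy): Attacker can switch to Harden (2 → 6). Not NE.
(Decoy, Decoy, Harden): Defender can switch to Harden (4 → 7). Not NE.
(Decoy, Harden, Decoy): Auditor can switch to Harden (3 → 6). Not NE.
(Decoy, Harden, Harden): Defender gets 2, best alternative 1; Attacker gets 8, best alternative 3; Auditor gets 6, best alternative 3. No profitable deviation — NE.
(Harden, Decoy, Decoy): Defender can switch to Decoy (7 → 8). Not NE.
(Harden, Decoy, Harden): Auditor can switch to Decoy (0 → 5). Not NE.
(Harden, Harden, Decoy): Defender can switch to Decoy (0 → 1). Not NE.
(The remaining 1 profile has a profitable deviation by the same check.)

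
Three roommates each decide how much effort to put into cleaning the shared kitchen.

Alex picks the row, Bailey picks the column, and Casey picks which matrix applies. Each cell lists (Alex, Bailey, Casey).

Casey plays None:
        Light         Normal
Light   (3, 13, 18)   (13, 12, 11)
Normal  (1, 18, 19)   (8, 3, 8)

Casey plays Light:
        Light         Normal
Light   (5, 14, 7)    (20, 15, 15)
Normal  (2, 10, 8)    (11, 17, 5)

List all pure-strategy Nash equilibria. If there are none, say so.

The pure Nash equilibria are (Light, Light, None), (Light, Normal, Light).

For each strategy profile, look for a profitable unilateral deviation.
(Light, Light, None): Alex gets 3, best alternative 1; Bailey gets 13, best alternative 12; Casey gets 18, best alternative 7. No profitable deviation — NE.
(Light, Light, Light): Bailey can switch to Normal (14 → 15). Not NE.
(Light, Normal, None): Bailey can switch to Light (12 → 13). Not NE.
(Light, Normal, Light): Alex gets 20, best alternative 11; Bailey gets 15, best alternative 14; Casey gets 15, best alternative 11. No profitable deviation — NE.
(Normal, Light, None): Alex can switch to Light (1 → 3). Not NE.
(Normal, Light, Light): Alex can switch to Light (2 → 5). Not NE.
(Normal, Normal, None): Alex can switch to Light (8 → 13). Not NE.
(Normal, Normal, Light): Alex can switch to Light (11 → 20). Not NE.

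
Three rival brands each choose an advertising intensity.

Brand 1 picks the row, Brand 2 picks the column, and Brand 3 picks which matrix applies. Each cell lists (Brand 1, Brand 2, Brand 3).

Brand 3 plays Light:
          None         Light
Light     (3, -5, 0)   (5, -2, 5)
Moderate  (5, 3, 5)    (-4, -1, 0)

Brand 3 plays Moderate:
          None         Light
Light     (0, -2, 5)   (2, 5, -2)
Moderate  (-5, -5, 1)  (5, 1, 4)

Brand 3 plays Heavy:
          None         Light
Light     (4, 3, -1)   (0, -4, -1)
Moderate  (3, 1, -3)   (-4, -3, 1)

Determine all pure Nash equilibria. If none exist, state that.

Check each profile: it is a Nash equilibrium iff no player can strictly gain by switching unilaterally.
(Light, None, Light): Brand 1 can switch to Moderate (3 → 5). Not NE.
(Light, None, Moderate): Brand 2 can switch to Light (-2 → 5). Not NE.
(Light, None, Heavy): Brand 3 can switch to Light (-1 → 0). Not NE.
(Light, Light, Light): Brand 1 gets 5, best alternative -4; Brand 2 gets -2, best alternative -5; Brand 3 gets 5, best alternative -1. No profitable deviation — NE.
(Light, Light, Moderate): Brand 1 can switch to Moderate (2 → 5). Not NE.
(Light, Light, Heavy): Brand 2 can switch to None (-4 → 3). Not NE.
(Moderate, None, Light): Brand 1 gets 5, best alternative 3; Brand 2 gets 3, best alternative -1; Brand 3 gets 5, best alternative 1. No profitable deviation — NE.
(Moderate, None, Moderate): Brand 1 can switch to Light (-5 → 0). Not NE.
(Moderate, None, Heavy): Brand 1 can switch to Light (3 → 4). Not NE.
(Moderate, Light, Light): Brand 1 can switch to Light (-4 → 5). Not NE.
(Moderate, Light, Moderate): Brand 1 gets 5, best alternative 2; Brand 2 gets 1, best alternative -5; Brand 3 gets 4, best alternative 1. No profitable deviation — NE.
(Moderate, Light, Heavy): Brand 1 can switch to Light (-4 → 0). Not NE.

The pure Nash equilibria are (Light, Light, Light); (Moderate, None, Light); (Moderate, Light, Moderate).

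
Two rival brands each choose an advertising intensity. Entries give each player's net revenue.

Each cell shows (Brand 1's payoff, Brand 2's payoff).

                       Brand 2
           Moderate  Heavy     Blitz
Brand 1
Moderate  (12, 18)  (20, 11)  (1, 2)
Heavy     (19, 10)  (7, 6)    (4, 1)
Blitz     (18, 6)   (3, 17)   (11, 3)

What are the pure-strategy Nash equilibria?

Brand 1 against Moderate: payoffs 12, 19, 18 → best response Heavy.
Brand 1 against Heavy: payoffs 20, 7, 3 → best response Moderate.
Brand 1 against Blitz: payoffs 1, 4, 11 → best response Blitz.
Brand 2 against Moderate: payoffs 18, 11, 2 → best response Moderate.
Brand 2 against Heavy: payoffs 10, 6, 1 → best response Moderate.
Brand 2 against Blitz: payoffs 6, 17, 3 → best response Heavy.
Mutual best responses: (Heavy, Moderate).

The unique pure-strategy Nash equilibrium is (Heavy, Moderate).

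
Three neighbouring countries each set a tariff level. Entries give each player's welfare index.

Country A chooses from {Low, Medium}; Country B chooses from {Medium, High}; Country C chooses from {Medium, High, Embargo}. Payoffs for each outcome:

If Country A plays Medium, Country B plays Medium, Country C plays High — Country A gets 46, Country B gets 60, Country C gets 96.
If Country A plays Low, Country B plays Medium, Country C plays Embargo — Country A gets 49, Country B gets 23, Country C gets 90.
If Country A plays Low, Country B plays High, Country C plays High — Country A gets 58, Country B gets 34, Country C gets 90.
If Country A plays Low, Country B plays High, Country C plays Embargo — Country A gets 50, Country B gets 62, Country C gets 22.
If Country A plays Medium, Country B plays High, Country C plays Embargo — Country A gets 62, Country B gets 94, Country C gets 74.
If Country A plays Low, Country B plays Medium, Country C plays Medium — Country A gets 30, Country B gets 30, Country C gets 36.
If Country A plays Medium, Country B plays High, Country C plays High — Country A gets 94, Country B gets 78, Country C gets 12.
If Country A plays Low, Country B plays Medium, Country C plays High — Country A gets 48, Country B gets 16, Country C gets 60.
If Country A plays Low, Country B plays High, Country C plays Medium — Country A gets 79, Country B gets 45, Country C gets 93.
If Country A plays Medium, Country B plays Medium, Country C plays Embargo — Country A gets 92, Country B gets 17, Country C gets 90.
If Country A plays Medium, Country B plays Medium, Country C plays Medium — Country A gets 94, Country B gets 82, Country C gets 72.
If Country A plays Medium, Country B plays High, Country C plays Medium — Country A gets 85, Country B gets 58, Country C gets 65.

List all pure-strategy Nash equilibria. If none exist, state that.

Country A against (Medium, Medium): payoffs 30, 94 → best response Medium.
Country A against (Medium, High): payoffs 48, 46 → best response Low.
Country A against (Medium, Embargo): payoffs 49, 92 → best response Medium.
Country A against (High, Medium): payoffs 79, 85 → best response Medium.
Country A against (High, High): payoffs 58, 94 → best response Medium.
Country A against (High, Embargo): payoffs 50, 62 → best response Medium.
Country B against (Low, Medium): payoffs 30, 45 → best response High.
Country B against (Low, High): payoffs 16, 34 → best response High.
Country B against (Low, Embargo): payoffs 23, 62 → best response High.
Country B against (Medium, Medium): payoffs 82, 58 → best response Medium.
Country B against (Medium, High): payoffs 60, 78 → best response High.
Country B against (Medium, Embargo): payoffs 17, 94 → best response High.
Country C against (Low, Medium): payoffs 36, 60, 90 → best response Embargo.
Country C against (Low, High): payoffs 93, 90, 22 → best response Medium.
Country C against (Medium, Medium): payoffs 72, 96, 90 → best response High.
Country C against (Medium, High): payoffs 65, 12, 74 → best response Embargo.
Mutual best responses: (Medium, High, Embargo).

(Medium, High, Embargo)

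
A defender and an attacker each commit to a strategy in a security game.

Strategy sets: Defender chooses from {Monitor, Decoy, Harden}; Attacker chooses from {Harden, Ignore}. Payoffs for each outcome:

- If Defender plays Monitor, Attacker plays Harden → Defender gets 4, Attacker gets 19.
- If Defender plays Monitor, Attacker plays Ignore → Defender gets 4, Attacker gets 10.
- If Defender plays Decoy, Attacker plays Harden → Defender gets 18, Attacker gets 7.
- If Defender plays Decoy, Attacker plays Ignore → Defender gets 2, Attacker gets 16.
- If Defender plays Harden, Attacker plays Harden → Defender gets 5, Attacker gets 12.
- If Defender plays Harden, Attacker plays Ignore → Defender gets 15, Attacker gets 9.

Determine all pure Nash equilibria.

There is no pure-strategy Nash equilibrium.

For each player, find the best response to each opponent profile; mutual best responses are the pure NE.
Defender against Harden: payoffs 4, 18, 5 → best response Decoy.
Defender against Ignore: payoffs 4, 2, 15 → best response Harden.
Attacker against Monitor: payoffs 19, 10 → best response Harden.
Attacker against Decoy: payoffs 7, 16 → best response Ignore.
Attacker against Harden: payoffs 12, 9 → best response Harden.
No profile is a mutual best response for all players.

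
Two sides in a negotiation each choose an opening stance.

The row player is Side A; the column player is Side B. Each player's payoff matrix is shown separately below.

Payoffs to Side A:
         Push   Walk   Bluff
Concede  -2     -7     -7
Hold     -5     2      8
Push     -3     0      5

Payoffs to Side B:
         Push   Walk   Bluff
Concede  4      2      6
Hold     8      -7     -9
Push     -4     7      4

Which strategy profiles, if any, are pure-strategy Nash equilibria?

This game has no pure Nash equilibrium.

(Concede, Push): Side B can switch to Bluff (4 → 6). Not NE.
(Concede, Walk): Side A can switch to Hold (-7 → 2). Not NE.
(Concede, Bluff): Side A can switch to Hold (-7 → 8). Not NE.
(Hold, Push): Side A can switch to Concede (-5 → -2). Not NE.
(Hold, Walk): Side B can switch to Push (-7 → 8). Not NE.
(Hold, Bluff): Side B can switch to Push (-9 → 8). Not NE.
(The remaining 3 profiles each have a profitable deviation by the same check.)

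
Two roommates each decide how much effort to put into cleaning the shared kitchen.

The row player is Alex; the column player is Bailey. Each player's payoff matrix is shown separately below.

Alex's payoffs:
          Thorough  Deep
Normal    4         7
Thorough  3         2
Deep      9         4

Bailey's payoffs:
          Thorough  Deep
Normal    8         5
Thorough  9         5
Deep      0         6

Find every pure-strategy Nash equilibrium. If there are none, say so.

none

For each strategy profile, look for a profitable unilateral deviation.
(Normal, Thorough): Alex can switch to Deep (4 → 9). Not NE.
(Normal, Deep): Bailey can switch to Thorough (5 → 8). Not NE.
(Thorough, Thorough): Alex can switch to Normal (3 → 4). Not NE.
(Thorough, Deep): Alex can switch to Normal (2 → 7). Not NE.
(Deep, Thorough): Bailey can switch to Deep (0 → 6). Not NE.
(Deep, Deep): Alex can switch to Normal (4 → 7). Not NE.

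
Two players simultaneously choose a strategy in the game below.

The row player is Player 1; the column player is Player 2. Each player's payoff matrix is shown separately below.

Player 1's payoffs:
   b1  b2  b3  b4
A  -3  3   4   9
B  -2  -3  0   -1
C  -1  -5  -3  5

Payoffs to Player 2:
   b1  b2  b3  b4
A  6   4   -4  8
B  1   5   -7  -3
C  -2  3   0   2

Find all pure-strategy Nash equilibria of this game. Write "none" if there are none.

The unique pure-strategy Nash equilibrium is (A, b4).

(A, b1): Player 1 can switch to B (-3 → -2). Not NE.
(A, b2): Player 2 can switch to b1 (4 → 6). Not NE.
(A, b3): Player 2 can switch to b1 (-4 → 6). Not NE.
(A, b4): Player 1 gets 9, best alternative 5; Player 2 gets 8, best alternative 6. No profitable deviation — NE.
(B, b1): Player 1 can switch to C (-2 → -1). Not NE.
(B, b2): Player 1 can switch to A (-3 → 3). Not NE.
(B, b3): Player 1 can switch to A (0 → 4). Not NE.
(B, b4): Player 1 can switch to A (-1 → 9). Not NE.
(C, b1): Player 2 can switch to b2 (-2 → 3). Not NE.
(The remaining 3 profiles each have a profitable deviation by the same check.)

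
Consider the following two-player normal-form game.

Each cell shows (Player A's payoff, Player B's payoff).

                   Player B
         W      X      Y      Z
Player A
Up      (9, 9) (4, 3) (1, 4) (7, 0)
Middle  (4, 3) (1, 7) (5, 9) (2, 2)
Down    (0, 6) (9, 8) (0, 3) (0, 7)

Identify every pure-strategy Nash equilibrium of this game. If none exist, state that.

(Up, W): Player A gets 9, best alternative 4; Player B gets 9, best alternative 4. No profitable deviation — NE.
(Up, X): Player A can switch to Down (4 → 9). Not NE.
(Up, Y): Player A can switch to Middle (1 → 5). Not NE.
(Up, Z): Player B can switch to W (0 → 9). Not NE.
(Middle, W): Player A can switch to Up (4 → 9). Not NE.
(Middle, X): Player A can switch to Up (1 → 4). Not NE.
(Middle, Y): Player A gets 5, best alternative 1; Player B gets 9, best alternative 7. No profitable deviation — NE.
(Middle, Z): Player A can switch to Up (2 → 7). Not NE.
(Down, X): Player A gets 9, best alternative 4; Player B gets 8, best alternative 7. No profitable deviation — NE.
(The remaining 3 profiles each have a profitable deviation by the same check.)

(Up, W), (Middle, Y), (Down, X)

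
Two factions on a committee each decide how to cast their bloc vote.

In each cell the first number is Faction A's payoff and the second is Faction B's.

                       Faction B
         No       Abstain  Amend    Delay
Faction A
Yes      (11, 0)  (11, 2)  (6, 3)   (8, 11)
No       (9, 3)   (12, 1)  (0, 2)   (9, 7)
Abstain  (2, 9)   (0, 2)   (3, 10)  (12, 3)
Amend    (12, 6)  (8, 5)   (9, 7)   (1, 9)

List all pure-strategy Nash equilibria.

none

(Yes, No): Faction A can switch to Amend (11 → 12). Not NE.
(Yes, Abstain): Faction A can switch to No (11 → 12). Not NE.
(Yes, Amend): Faction A can switch to Amend (6 → 9). Not NE.
(Yes, Delay): Faction A can switch to No (8 → 9). Not NE.
(No, No): Faction A can switch to Yes (9 → 11). Not NE.
(No, Abstain): Faction B can switch to No (1 → 3). Not NE.
(No, Amend): Faction A can switch to Yes (0 → 6). Not NE.
(No, Delay): Faction A can switch to Abstain (9 → 12). Not NE.
(Abstain, No): Faction A can switch to Yes (2 → 11). Not NE.
(Abstain, Abstain): Faction A can switch to Yes (0 → 11). Not NE.
(The remaining 6 profiles each have a profitable deviation by the same check.)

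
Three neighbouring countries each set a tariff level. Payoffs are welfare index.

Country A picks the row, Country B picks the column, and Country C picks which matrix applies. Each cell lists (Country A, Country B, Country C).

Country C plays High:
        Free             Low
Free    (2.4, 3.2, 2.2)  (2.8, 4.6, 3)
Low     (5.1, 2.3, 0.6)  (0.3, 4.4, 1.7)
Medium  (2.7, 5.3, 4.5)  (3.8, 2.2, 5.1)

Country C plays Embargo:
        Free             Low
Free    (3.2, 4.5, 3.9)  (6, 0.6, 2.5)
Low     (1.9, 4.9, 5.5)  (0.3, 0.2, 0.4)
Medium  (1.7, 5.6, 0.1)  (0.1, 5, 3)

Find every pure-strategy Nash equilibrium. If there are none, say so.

(Free, Free, Embargo)

For each player, find the best response to each opponent profile; mutual best responses are the pure NE.
Country A against (Free, High): payoffs 2.4, 5.1, 2.7 → best response Low.
Country A against (Free, Embargo): payoffs 3.2, 1.9, 1.7 → best response Free.
Country A against (Low, High): payoffs 2.8, 0.3, 3.8 → best response Medium.
Country A against (Low, Embargo): payoffs 6, 0.3, 0.1 → best response Free.
Country B against (Free, High): payoffs 3.2, 4.6 → best response Low.
Country B against (Free, Embargo): payoffs 4.5, 0.6 → best response Free.
Country B against (Low, High): payoffs 2.3, 4.4 → best response Low.
Country B against (Low, Embargo): payoffs 4.9, 0.2 → best response Free.
Country B against (Medium, High): payoffs 5.3, 2.2 → best response Free.
Country B against (Medium, Embargo): payoffs 5.6, 5 → best response Free.
Country C against (Free, Free): payoffs 2.2, 3.9 → best response Embargo.
Country C against (Free, Low): payoffs 3, 2.5 → best response High.
Country C against (Low, Free): payoffs 0.6, 5.5 → best response Embargo.
Country C against (Low, Low): payoffs 1.7, 0.4 → best response High.
Country C against (Medium, Free): payoffs 4.5, 0.1 → best response High.
Country C against (Medium, Low): payoffs 5.1, 3 → best response High.
Mutual best responses: (Free, Free, Embargo).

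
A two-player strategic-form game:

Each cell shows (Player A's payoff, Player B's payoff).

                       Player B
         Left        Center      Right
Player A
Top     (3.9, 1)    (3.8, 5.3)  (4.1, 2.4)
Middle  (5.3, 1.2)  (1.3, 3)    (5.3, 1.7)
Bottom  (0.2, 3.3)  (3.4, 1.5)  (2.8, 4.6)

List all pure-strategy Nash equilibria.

(Top, Center)

(Top, Left): Player A can switch to Middle (3.9 → 5.3). Not NE.
(Top, Center): Player A gets 3.8, best alternative 3.4; Player B gets 5.3, best alternative 2.4. No profitable deviation — NE.
(Top, Right): Player A can switch to Middle (4.1 → 5.3). Not NE.
(Middle, Left): Player B can switch to Center (1.2 → 3). Not NE.
(Middle, Center): Player A can switch to Top (1.3 → 3.8). Not NE.
(Middle, Right): Player B can switch to Center (1.7 → 3). Not NE.
(Bottom, Left): Player A can switch to Top (0.2 → 3.9). Not NE.
(Bottom, Center): Player A can switch to Top (3.4 → 3.8). Not NE.
(Bottom, Right): Player A can switch to Top (2.8 → 4.1). Not NE.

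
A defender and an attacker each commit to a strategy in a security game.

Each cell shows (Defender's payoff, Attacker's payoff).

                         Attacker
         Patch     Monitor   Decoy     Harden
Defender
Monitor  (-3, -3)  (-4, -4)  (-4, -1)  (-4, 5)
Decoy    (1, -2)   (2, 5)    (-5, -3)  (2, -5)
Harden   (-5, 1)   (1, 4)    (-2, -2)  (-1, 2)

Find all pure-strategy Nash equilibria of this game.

(Decoy, Monitor)

(Monitor, Patch): Defender can switch to Decoy (-3 → 1). Not NE.
(Monitor, Monitor): Defender can switch to Decoy (-4 → 2). Not NE.
(Monitor, Decoy): Defender can switch to Harden (-4 → -2). Not NE.
(Monitor, Harden): Defender can switch to Decoy (-4 → 2). Not NE.
(Decoy, Patch): Attacker can switch to Monitor (-2 → 5). Not NE.
(Decoy, Monitor): Defender gets 2, best alternative 1; Attacker gets 5, best alternative -2. No profitable deviation — NE.
(Decoy, Decoy): Defender can switch to Monitor (-5 → -4). Not NE.
(Decoy, Harden): Attacker can switch to Patch (-5 → -2). Not NE.
(Harden, Patch): Defender can switch to Monitor (-5 → -3). Not NE.
(Harden, Monitor): Defender can switch to Decoy (1 → 2). Not NE.
(Harden, Decoy): Attacker can switch to Patch (-2 → 1). Not NE.
(Harden, Harden): Defender can switch to Decoy (-1 → 2). Not NE.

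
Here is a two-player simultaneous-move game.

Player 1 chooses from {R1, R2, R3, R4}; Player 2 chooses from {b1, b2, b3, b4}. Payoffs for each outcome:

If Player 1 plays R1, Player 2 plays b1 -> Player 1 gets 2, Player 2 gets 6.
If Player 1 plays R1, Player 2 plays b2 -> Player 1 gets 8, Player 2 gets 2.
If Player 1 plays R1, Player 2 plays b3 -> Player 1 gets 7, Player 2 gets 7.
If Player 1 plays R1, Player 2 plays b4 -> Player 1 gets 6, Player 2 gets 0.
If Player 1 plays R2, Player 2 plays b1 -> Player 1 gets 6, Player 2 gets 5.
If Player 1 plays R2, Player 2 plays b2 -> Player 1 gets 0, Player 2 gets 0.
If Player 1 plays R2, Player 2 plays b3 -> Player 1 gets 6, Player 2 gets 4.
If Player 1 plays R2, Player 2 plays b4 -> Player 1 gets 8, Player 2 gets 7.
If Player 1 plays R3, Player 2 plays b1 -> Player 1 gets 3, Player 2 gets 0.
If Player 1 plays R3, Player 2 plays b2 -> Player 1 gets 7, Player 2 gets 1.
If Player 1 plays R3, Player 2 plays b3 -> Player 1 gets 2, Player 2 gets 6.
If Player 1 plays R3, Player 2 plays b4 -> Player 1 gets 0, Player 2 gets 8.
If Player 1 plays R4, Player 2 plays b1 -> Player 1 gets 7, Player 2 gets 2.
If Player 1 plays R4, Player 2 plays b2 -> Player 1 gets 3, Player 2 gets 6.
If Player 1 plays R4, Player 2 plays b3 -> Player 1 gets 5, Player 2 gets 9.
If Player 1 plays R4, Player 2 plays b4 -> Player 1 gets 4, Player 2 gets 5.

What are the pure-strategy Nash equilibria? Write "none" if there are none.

(R1, b3), (R2, b4)

(R1, b1): Player 1 can switch to R2 (2 → 6). Not NE.
(R1, b2): Player 2 can switch to b1 (2 → 6). Not NE.
(R1, b3): Player 1 gets 7, best alternative 6; Player 2 gets 7, best alternative 6. No profitable deviation — NE.
(R1, b4): Player 1 can switch to R2 (6 → 8). Not NE.
(R2, b1): Player 1 can switch to R4 (6 → 7). Not NE.
(R2, b2): Player 1 can switch to R1 (0 → 8). Not NE.
(R2, b3): Player 1 can switch to R1 (6 → 7). Not NE.
(R2, b4): Player 1 gets 8, best alternative 6; Player 2 gets 7, best alternative 5. No profitable deviation — NE.
(R3, b1): Player 1 can switch to R2 (3 → 6). Not NE.
(R3, b2): Player 1 can switch to R1 (7 → 8). Not NE.
(R3, b3): Player 1 can switch to R1 (2 → 7). Not NE.
(R3, b4): Player 1 can switch to R1 (0 → 6). Not NE.
(R4, b1): Player 2 can switch to b2 (2 → 6). Not NE.
(R4, b2): Player 1 can switch to R1 (3 → 8). Not NE.
(The remaining 2 profiles each have a profitable deviation by the same check.)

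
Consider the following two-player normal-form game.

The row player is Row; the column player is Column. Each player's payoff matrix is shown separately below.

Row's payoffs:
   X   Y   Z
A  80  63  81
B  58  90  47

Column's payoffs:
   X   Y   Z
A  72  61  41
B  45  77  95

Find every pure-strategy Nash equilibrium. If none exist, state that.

Pure NE: (A, X)

Row against X: payoffs 80, 58 → best response A.
Row against Y: payoffs 63, 90 → best response B.
Row against Z: payoffs 81, 47 → best response A.
Column against A: payoffs 72, 61, 41 → best response X.
Column against B: payoffs 45, 77, 95 → best response Z.
Mutual best responses: (A, X).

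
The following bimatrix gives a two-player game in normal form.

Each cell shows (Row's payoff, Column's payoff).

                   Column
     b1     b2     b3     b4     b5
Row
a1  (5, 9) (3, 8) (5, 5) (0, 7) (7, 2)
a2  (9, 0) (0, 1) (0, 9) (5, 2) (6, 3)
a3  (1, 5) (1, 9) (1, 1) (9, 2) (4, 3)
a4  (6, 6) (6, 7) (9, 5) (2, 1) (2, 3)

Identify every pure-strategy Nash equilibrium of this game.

(a1, b1): Row can switch to a2 (5 → 9). Not NE.
(a1, b2): Row can switch to a4 (3 → 6). Not NE.
(a1, b3): Row can switch to a4 (5 → 9). Not NE.
(a1, b4): Row can switch to a2 (0 → 5). Not NE.
(a1, b5): Column can switch to b1 (2 → 9). Not NE.
(a2, b1): Column can switch to b2 (0 → 1). Not NE.
(a4, b2): Row gets 6, best alternative 3; Column gets 7, best alternative 6. No profitable deviation — NE.
(The remaining 13 profiles each have a profitable deviation by the same check.)

Pure NE: (a4, b2)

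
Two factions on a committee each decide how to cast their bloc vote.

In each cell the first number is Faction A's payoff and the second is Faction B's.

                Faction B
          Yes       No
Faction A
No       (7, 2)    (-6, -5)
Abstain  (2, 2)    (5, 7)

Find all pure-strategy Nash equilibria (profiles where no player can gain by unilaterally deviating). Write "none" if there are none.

(No, Yes): Faction A gets 7, best alternative 2; Faction B gets 2, best alternative -5. No profitable deviation — NE.
(No, No): Faction A can switch to Abstain (-6 → 5). Not NE.
(Abstain, Yes): Faction A can switch to No (2 → 7). Not NE.
(Abstain, No): Faction A gets 5, best alternative -6; Faction B gets 7, best alternative 2. No profitable deviation — NE.

The pure Nash equilibria are (No, Yes) and (Abstain, No).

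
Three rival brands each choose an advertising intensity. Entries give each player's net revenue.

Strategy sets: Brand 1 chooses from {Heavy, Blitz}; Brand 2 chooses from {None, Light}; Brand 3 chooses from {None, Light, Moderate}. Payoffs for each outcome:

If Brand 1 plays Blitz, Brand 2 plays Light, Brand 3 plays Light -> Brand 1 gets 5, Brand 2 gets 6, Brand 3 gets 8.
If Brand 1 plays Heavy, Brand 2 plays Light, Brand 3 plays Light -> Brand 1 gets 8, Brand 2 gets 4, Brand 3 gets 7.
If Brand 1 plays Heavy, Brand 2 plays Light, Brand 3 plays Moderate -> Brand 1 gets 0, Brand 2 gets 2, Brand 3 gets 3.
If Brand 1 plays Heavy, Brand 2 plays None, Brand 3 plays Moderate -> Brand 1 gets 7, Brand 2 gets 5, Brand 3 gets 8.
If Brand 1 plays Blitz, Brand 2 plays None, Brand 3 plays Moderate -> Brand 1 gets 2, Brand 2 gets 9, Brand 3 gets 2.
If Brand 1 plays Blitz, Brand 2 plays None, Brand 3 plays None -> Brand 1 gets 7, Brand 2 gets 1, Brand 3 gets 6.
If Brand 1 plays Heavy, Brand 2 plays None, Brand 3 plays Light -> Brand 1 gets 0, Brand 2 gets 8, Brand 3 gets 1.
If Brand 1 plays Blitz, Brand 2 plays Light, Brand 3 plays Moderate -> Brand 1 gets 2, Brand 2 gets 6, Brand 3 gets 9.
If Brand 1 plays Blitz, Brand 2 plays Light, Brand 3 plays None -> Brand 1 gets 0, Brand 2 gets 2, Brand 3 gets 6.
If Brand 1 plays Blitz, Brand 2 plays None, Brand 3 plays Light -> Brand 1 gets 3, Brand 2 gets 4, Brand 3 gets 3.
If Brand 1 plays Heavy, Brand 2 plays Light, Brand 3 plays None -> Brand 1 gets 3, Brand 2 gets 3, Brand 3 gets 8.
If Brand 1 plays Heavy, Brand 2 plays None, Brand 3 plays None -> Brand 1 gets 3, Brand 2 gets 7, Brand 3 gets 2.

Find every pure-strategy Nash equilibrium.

The unique pure-strategy Nash equilibrium is (Heavy, None, Moderate).

For each strategy profile, look for a profitable unilateral deviation.
(Heavy, None, None): Brand 1 can switch to Blitz (3 → 7). Not NE.
(Heavy, None, Light): Brand 1 can switch to Blitz (0 → 3). Not NE.
(Heavy, None, Moderate): Brand 1 gets 7, best alternative 2; Brand 2 gets 5, best alternative 2; Brand 3 gets 8, best alternative 2. No profitable deviation — NE.
(Heavy, Light, None): Brand 2 can switch to None (3 → 7). Not NE.
(Heavy, Light, Light): Brand 2 can switch to None (4 → 8). Not NE.
(Heavy, Light, Moderate): Brand 1 can switch to Blitz (0 → 2). Not NE.
(Blitz, None, None): Brand 2 can switch to Light (1 → 2). Not NE.
(Blitz, None, Light): Brand 2 can switch to Light (4 → 6). Not NE.
(Blitz, None, Moderate): Brand 1 can switch to Heavy (2 → 7). Not NE.
(Blitz, Light, None): Brand 1 can switch to Heavy (0 → 3). Not NE.
(Blitz, Light, Light): Brand 1 can switch to Heavy (5 → 8). Not NE.
(Blitz, Light, Moderate): Brand 2 can switch to None (6 → 9). Not NE.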